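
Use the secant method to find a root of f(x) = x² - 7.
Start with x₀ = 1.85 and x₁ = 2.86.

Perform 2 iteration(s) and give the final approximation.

f(x) = x² - 7
x₀ = 1.85, x₁ = 2.86

Secant formula: x_{n+1} = x_n - f(x_n)(x_n - x_{n-1})/(f(x_n) - f(x_{n-1}))

Iteration 1:
  f(1.850000) = -3.577500
  f(2.860000) = 1.179600
  x_2 = 2.860000 - 1.179600×(2.860000 - 1.850000)/(1.179600 - (-3.577500))
       = 2.609554
Iteration 2:
  f(2.860000) = 1.179600
  f(2.609554) = -0.190227
  x_3 = 2.609554 - (-0.190227)×(2.609554 - 2.860000)/(-0.190227 - 1.179600)
       = 2.644333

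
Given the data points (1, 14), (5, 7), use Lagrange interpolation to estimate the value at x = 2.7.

Lagrange interpolation formula:
P(x) = Σ yᵢ × Lᵢ(x)
where Lᵢ(x) = Π_{j≠i} (x - xⱼ)/(xᵢ - xⱼ)

L_0(2.7) = (2.7 - 5)/(1 - 5) = 0.575000
L_1(2.7) = (2.7 - 1)/(5 - 1) = 0.425000

P(2.7) = 14×L_0(2.7) + 7×L_1(2.7)
P(2.7) = 11.025000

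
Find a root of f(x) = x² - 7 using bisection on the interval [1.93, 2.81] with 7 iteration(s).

f(x) = x² - 7
Initial interval: [1.93, 2.81]

Iteration 1:
  c_1 = (1.930000 + 2.810000)/2 = 2.370000
  f(c_1) = f(2.370000) = -1.383100
  f(a) × f(c) ≥ 0, new interval: [2.370000, 2.810000]
Iteration 2:
  c_2 = (2.370000 + 2.810000)/2 = 2.590000
  f(c_2) = f(2.590000) = -0.291900
  f(a) × f(c) ≥ 0, new interval: [2.590000, 2.810000]
Iteration 3:
  c_3 = (2.590000 + 2.810000)/2 = 2.700000
  f(c_3) = f(2.700000) = 0.290000
  f(a) × f(c) < 0, new interval: [2.590000, 2.700000]
Iteration 4:
  c_4 = (2.590000 + 2.700000)/2 = 2.645000
  f(c_4) = f(2.645000) = -0.003975
  f(a) × f(c) ≥ 0, new interval: [2.645000, 2.700000]
Iteration 5:
  c_5 = (2.645000 + 2.700000)/2 = 2.672500
  f(c_5) = f(2.672500) = 0.142256
  f(a) × f(c) < 0, new interval: [2.645000, 2.672500]
Iteration 6:
  c_6 = (2.645000 + 2.672500)/2 = 2.658750
  f(c_6) = f(2.658750) = 0.068952
  f(a) × f(c) < 0, new interval: [2.645000, 2.658750]
Iteration 7:
  c_7 = (2.645000 + 2.658750)/2 = 2.651875
  f(c_7) = f(2.651875) = 0.032441
  f(a) × f(c) < 0, new interval: [2.645000, 2.651875]

After 7 iteration(s), the approximation is c_7 = 2.651875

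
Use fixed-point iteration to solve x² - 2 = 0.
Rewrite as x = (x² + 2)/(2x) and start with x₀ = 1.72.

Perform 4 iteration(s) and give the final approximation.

Equation: x² - 2 = 0
Fixed-point form: x = (x² + 2)/(2x)
x₀ = 1.72

x_1 = g(1.720000) = 1.441395
x_2 = g(1.441395) = 1.414470
x_3 = g(1.414470) = 1.414214
x_4 = g(1.414214) = 1.414214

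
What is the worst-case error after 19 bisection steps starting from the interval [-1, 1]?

Bisection error bound: |error| ≤ (b-a)/2^n
|error| ≤ (1 - (-1))/2^19 = 2/2^19
|error| ≤ 0.0000038147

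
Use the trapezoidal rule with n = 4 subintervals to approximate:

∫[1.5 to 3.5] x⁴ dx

f(x) = x⁴
a = 1.5, b = 3.5, n = 4
h = (b - a)/n = 0.500000

Trapezoidal rule: (h/2)[f(x₀) + 2f(x₁) + 2f(x₂) + ... + f(xₙ)]

x_0 = 1.5000, f(x_0) = 5.062500, coefficient = 1
x_1 = 2.0000, f(x_1) = 16.000000, coefficient = 2
x_2 = 2.5000, f(x_2) = 39.062500, coefficient = 2
x_3 = 3.0000, f(x_3) = 81.000000, coefficient = 2
x_4 = 3.5000, f(x_4) = 150.062500, coefficient = 1

I ≈ (0.500000/2) × 427.250000 = 106.812500
Exact value: 103.525000
Error: 3.287500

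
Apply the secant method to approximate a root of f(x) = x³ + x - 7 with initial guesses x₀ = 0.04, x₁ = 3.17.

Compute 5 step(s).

f(x) = x³ + x - 7
x₀ = 0.04, x₁ = 3.17

Secant formula: x_{n+1} = x_n - f(x_n)(x_n - x_{n-1})/(f(x_n) - f(x_{n-1}))

Iteration 1:
  f(0.040000) = -6.959936
  f(3.170000) = 28.025013
  x_2 = 3.170000 - 28.025013×(3.170000 - 0.040000)/(28.025013 - (-6.959936))
       = 0.662685
Iteration 2:
  f(3.170000) = 28.025013
  f(0.662685) = -6.046296
  x_3 = 0.662685 - (-6.046296)×(0.662685 - 3.170000)/(-6.046296 - 28.025013)
       = 1.107633
Iteration 3:
  f(0.662685) = -6.046296
  f(1.107633) = -4.533466
  x_4 = 1.107633 - (-4.533466)×(1.107633 - 0.662685)/(-4.533466 - (-6.046296))
       = 2.441000
Iteration 4:
  f(1.107633) = -4.533466
  f(2.441000) = 9.985649
  x_5 = 2.441000 - 9.985649×(2.441000 - 1.107633)/(9.985649 - (-4.533466))
       = 1.523965
Iteration 5:
  f(2.441000) = 9.985649
  f(1.523965) = -1.936672
  x_6 = 1.523965 - (-1.936672)×(1.523965 - 2.441000)/(-1.936672 - 9.985649)
       = 1.672929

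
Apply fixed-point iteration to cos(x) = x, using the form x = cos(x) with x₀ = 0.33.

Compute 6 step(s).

Equation: cos(x) = x
Fixed-point form: x = cos(x)
x₀ = 0.33

x_1 = g(0.330000) = 0.946042
x_2 = g(0.946042) = 0.584898
x_3 = g(0.584898) = 0.833769
x_4 = g(0.833769) = 0.672090
x_5 = g(0.672090) = 0.782522
x_6 = g(0.782522) = 0.709138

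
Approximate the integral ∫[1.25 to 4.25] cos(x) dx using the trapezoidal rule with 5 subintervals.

f(x) = cos(x)
a = 1.25, b = 4.25, n = 5
h = (b - a)/n = 0.600000

Trapezoidal rule: (h/2)[f(x₀) + 2f(x₁) + 2f(x₂) + ... + f(xₙ)]

x_0 = 1.2500, f(x_0) = 0.315322, coefficient = 1
x_1 = 1.8500, f(x_1) = -0.275590, coefficient = 2
x_2 = 2.4500, f(x_2) = -0.770231, coefficient = 2
x_3 = 3.0500, f(x_3) = -0.995808, coefficient = 2
x_4 = 3.6500, f(x_4) = -0.873521, coefficient = 2
x_5 = 4.2500, f(x_5) = -0.446087, coefficient = 1

I ≈ (0.600000/2) × -5.961067 = -1.788320
Exact value: -1.843974
Error: 0.055654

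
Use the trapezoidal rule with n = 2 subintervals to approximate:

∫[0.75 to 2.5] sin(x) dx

f(x) = sin(x)
a = 0.75, b = 2.5, n = 2
h = (b - a)/n = 0.875000

Trapezoidal rule: (h/2)[f(x₀) + 2f(x₁) + 2f(x₂) + ... + f(xₙ)]

x_0 = 0.7500, f(x_0) = 0.681639, coefficient = 1
x_1 = 1.6250, f(x_1) = 0.998531, coefficient = 2
x_2 = 2.5000, f(x_2) = 0.598472, coefficient = 1

I ≈ (0.875000/2) × 3.277174 = 1.433763
Exact value: 1.532832
Error: 0.099069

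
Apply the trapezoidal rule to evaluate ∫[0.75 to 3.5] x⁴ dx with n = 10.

f(x) = x⁴
a = 0.75, b = 3.5, n = 10
h = (b - a)/n = 0.275000

Trapezoidal rule: (h/2)[f(x₀) + 2f(x₁) + 2f(x₂) + ... + f(xₙ)]

x_0 = 0.7500, f(x_0) = 0.316406, coefficient = 1
x_1 = 1.0250, f(x_1) = 1.103813, coefficient = 2
x_2 = 1.3000, f(x_2) = 2.856100, coefficient = 2
x_3 = 1.5750, f(x_3) = 6.153500, coefficient = 2
x_4 = 1.8500, f(x_4) = 11.713506, coefficient = 2
x_5 = 2.1250, f(x_5) = 20.390869, coefficient = 2
x_6 = 2.4000, f(x_6) = 33.177600, coefficient = 2
x_7 = 2.6750, f(x_7) = 51.202969, coefficient = 2
x_8 = 2.9500, f(x_8) = 75.733506, coefficient = 2
x_9 = 3.2250, f(x_9) = 108.173000, coefficient = 2
x_10 = 3.5000, f(x_10) = 150.062500, coefficient = 1

I ≈ (0.275000/2) × 771.388635 = 106.065937
Exact value: 104.996289
Error: 1.069648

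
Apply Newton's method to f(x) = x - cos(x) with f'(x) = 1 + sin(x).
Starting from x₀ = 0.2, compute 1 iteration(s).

f(x) = x - cos(x)
f'(x) = 1 + sin(x)
x₀ = 0.2

Newton-Raphson formula: x_{n+1} = x_n - f(x_n)/f'(x_n)

Iteration 1:
  f(0.200000) = -0.780067
  f'(0.200000) = 1.198669
  x_1 = 0.200000 - (-0.780067)/1.198669 = 0.850777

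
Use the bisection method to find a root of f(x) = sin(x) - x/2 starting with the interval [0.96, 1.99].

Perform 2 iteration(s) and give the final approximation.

f(x) = sin(x) - x/2
Initial interval: [0.96, 1.99]

Iteration 1:
  c_1 = (0.960000 + 1.990000)/2 = 1.475000
  f(c_1) = f(1.475000) = 0.257915
  f(a) × f(c) ≥ 0, new interval: [1.475000, 1.990000]
Iteration 2:
  c_2 = (1.475000 + 1.990000)/2 = 1.732500
  f(c_2) = f(1.732500) = 0.120704
  f(a) × f(c) ≥ 0, new interval: [1.732500, 1.990000]

After 2 iteration(s), the approximation is c_2 = 1.732500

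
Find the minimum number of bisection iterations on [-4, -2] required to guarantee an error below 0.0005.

We need (b-a)/2^n ≤ 0.0005
(-2 - (-4))/2^n ≤ 0.0005
2/2^n ≤ 0.0005
2^n ≥ 4000
n ≥ log₂(4000) = 11.97
n ≥ 12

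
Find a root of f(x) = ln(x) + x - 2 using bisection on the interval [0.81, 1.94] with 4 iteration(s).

f(x) = ln(x) + x - 2
Initial interval: [0.81, 1.94]

Iteration 1:
  c_1 = (0.810000 + 1.940000)/2 = 1.375000
  f(c_1) = f(1.375000) = -0.306546
  f(a) × f(c) ≥ 0, new interval: [1.375000, 1.940000]
Iteration 2:
  c_2 = (1.375000 + 1.940000)/2 = 1.657500
  f(c_2) = f(1.657500) = 0.162810
  f(a) × f(c) < 0, new interval: [1.375000, 1.657500]
Iteration 3:
  c_3 = (1.375000 + 1.657500)/2 = 1.516250
  f(c_3) = f(1.516250) = -0.067510
  f(a) × f(c) ≥ 0, new interval: [1.516250, 1.657500]
Iteration 4:
  c_4 = (1.516250 + 1.657500)/2 = 1.586875
  f(c_4) = f(1.586875) = 0.048642
  f(a) × f(c) < 0, new interval: [1.516250, 1.586875]

After 4 iteration(s), the approximation is c_4 = 1.586875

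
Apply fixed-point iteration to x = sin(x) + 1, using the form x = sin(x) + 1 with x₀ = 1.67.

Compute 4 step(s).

Equation: x = sin(x) + 1
Fixed-point form: x = sin(x) + 1
x₀ = 1.67

x_1 = g(1.670000) = 1.995083
x_2 = g(1.995083) = 1.911332
x_3 = g(1.911332) = 1.942576
x_4 = g(1.942576) = 1.931682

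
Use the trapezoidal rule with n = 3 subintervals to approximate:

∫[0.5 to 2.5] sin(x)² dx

f(x) = sin(x)²
a = 0.5, b = 2.5, n = 3
h = (b - a)/n = 0.666667

Trapezoidal rule: (h/2)[f(x₀) + 2f(x₁) + 2f(x₂) + ... + f(xₙ)]

x_0 = 0.5000, f(x_0) = 0.229849, coefficient = 1
x_1 = 1.1667, f(x_1) = 0.845379, coefficient = 2
x_2 = 1.8333, f(x_2) = 0.932643, coefficient = 2
x_3 = 2.5000, f(x_3) = 0.358169, coefficient = 1

I ≈ (0.666667/2) × 4.144063 = 1.381354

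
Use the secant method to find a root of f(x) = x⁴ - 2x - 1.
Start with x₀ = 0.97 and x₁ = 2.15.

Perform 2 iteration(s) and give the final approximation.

f(x) = x⁴ - 2x - 1
x₀ = 0.97, x₁ = 2.15

Secant formula: x_{n+1} = x_n - f(x_n)(x_n - x_{n-1})/(f(x_n) - f(x_{n-1}))

Iteration 1:
  f(0.970000) = -2.054707
  f(2.150000) = 16.067506
  x_2 = 2.150000 - 16.067506×(2.150000 - 0.970000)/(16.067506 - (-2.054707))
       = 1.103789
Iteration 2:
  f(2.150000) = 16.067506
  f(1.103789) = -1.723201
  x_3 = 1.103789 - (-1.723201)×(1.103789 - 2.150000)/(-1.723201 - 16.067506)
       = 1.205125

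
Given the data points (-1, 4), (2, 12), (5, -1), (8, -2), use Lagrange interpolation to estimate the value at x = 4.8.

Lagrange interpolation formula:
P(x) = Σ yᵢ × Lᵢ(x)
where Lᵢ(x) = Π_{j≠i} (x - xⱼ)/(xᵢ - xⱼ)

L_0(4.8) = (4.8 - 2)/(-1 - 2) × (4.8 - 5)/(-1 - 5) × (4.8 - 8)/(-1 - 8) = -0.011062
L_1(4.8) = (4.8 - (-1))/(2 - (-1)) × (4.8 - 5)/(2 - 5) × (4.8 - 8)/(2 - 8) = 0.068741
L_2(4.8) = (4.8 - (-1))/(5 - (-1)) × (4.8 - 2)/(5 - 2) × (4.8 - 8)/(5 - 8) = 0.962370
L_3(4.8) = (4.8 - (-1))/(8 - (-1)) × (4.8 - 2)/(8 - 2) × (4.8 - 5)/(8 - 5) = -0.020049

P(4.8) = 4×L_0(4.8) + 12×L_1(4.8) + (-1)×L_2(4.8) + (-2)×L_3(4.8)
P(4.8) = -0.141630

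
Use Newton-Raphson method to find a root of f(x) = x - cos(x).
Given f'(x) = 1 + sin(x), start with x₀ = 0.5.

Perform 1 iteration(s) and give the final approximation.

f(x) = x - cos(x)
f'(x) = 1 + sin(x)
x₀ = 0.5

Newton-Raphson formula: x_{n+1} = x_n - f(x_n)/f'(x_n)

Iteration 1:
  f(0.500000) = -0.377583
  f'(0.500000) = 1.479426
  x_1 = 0.500000 - (-0.377583)/1.479426 = 0.755222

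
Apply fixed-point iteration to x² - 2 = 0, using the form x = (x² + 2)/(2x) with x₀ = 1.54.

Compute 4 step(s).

Equation: x² - 2 = 0
Fixed-point form: x = (x² + 2)/(2x)
x₀ = 1.54

x_1 = g(1.540000) = 1.419351
x_2 = g(1.419351) = 1.414223
x_3 = g(1.414223) = 1.414214
x_4 = g(1.414214) = 1.414214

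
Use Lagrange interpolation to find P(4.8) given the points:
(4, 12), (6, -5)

Lagrange interpolation formula:
P(x) = Σ yᵢ × Lᵢ(x)
where Lᵢ(x) = Π_{j≠i} (x - xⱼ)/(xᵢ - xⱼ)

L_0(4.8) = (4.8 - 6)/(4 - 6) = 0.600000
L_1(4.8) = (4.8 - 4)/(6 - 4) = 0.400000

P(4.8) = 12×L_0(4.8) + (-5)×L_1(4.8)
P(4.8) = 5.200000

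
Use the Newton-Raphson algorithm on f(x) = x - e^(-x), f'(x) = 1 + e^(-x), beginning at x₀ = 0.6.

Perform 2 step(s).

f(x) = x - e^(-x)
f'(x) = 1 + e^(-x)
x₀ = 0.6

Newton-Raphson formula: x_{n+1} = x_n - f(x_n)/f'(x_n)

Iteration 1:
  f(0.600000) = 0.051188
  f'(0.600000) = 1.548812
  x_1 = 0.600000 - 0.051188/1.548812 = 0.566950
Iteration 2:
  f(0.566950) = -0.000303
  f'(0.566950) = 1.567253
  x_2 = 0.566950 - (-0.000303)/1.567253 = 0.567143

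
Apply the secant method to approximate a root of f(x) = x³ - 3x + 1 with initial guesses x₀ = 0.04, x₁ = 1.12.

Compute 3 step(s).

f(x) = x³ - 3x + 1
x₀ = 0.04, x₁ = 1.12

Secant formula: x_{n+1} = x_n - f(x_n)(x_n - x_{n-1})/(f(x_n) - f(x_{n-1}))

Iteration 1:
  f(0.040000) = 0.880064
  f(1.120000) = -0.955072
  x_2 = 1.120000 - (-0.955072)×(1.120000 - 0.040000)/(-0.955072 - 0.880064)
       = 0.557928
Iteration 2:
  f(1.120000) = -0.955072
  f(0.557928) = -0.500111
  x_3 = 0.557928 - (-0.500111)×(0.557928 - 1.120000)/(-0.500111 - (-0.955072))
       = -0.059923
Iteration 3:
  f(0.557928) = -0.500111
  f(-0.059923) = 1.179553
  x_4 = -0.059923 - 1.179553×(-0.059923 - 0.557928)/(1.179553 - (-0.500111))
       = 0.373967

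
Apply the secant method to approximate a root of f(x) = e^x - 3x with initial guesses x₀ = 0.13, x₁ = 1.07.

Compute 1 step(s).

f(x) = e^x - 3x
x₀ = 0.13, x₁ = 1.07

Secant formula: x_{n+1} = x_n - f(x_n)(x_n - x_{n-1})/(f(x_n) - f(x_{n-1}))

Iteration 1:
  f(0.130000) = 0.748828
  f(1.070000) = -0.294621
  x_2 = 1.070000 - (-0.294621)×(1.070000 - 0.130000)/(-0.294621 - 0.748828)
       = 0.804589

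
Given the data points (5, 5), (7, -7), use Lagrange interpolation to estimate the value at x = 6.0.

Lagrange interpolation formula:
P(x) = Σ yᵢ × Lᵢ(x)
where Lᵢ(x) = Π_{j≠i} (x - xⱼ)/(xᵢ - xⱼ)

L_0(6.0) = (6.0 - 7)/(5 - 7) = 0.500000
L_1(6.0) = (6.0 - 5)/(7 - 5) = 0.500000

P(6.0) = 5×L_0(6.0) + (-7)×L_1(6.0)
P(6.0) = -1.000000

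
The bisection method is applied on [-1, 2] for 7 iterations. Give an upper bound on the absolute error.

Bisection error bound: |error| ≤ (b-a)/2^n
|error| ≤ (2 - (-1))/2^7 = 3/2^7
|error| ≤ 0.0234375000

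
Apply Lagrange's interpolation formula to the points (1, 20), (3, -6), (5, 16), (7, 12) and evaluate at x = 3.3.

Lagrange interpolation formula:
P(x) = Σ yᵢ × Lᵢ(x)
where Lᵢ(x) = Π_{j≠i} (x - xⱼ)/(xᵢ - xⱼ)

L_0(3.3) = (3.3 - 3)/(1 - 3) × (3.3 - 5)/(1 - 5) × (3.3 - 7)/(1 - 7) = -0.039312
L_1(3.3) = (3.3 - 1)/(3 - 1) × (3.3 - 5)/(3 - 5) × (3.3 - 7)/(3 - 7) = 0.904188
L_2(3.3) = (3.3 - 1)/(5 - 1) × (3.3 - 3)/(5 - 3) × (3.3 - 7)/(5 - 7) = 0.159562
L_3(3.3) = (3.3 - 1)/(7 - 1) × (3.3 - 3)/(7 - 3) × (3.3 - 5)/(7 - 5) = -0.024437

P(3.3) = 20×L_0(3.3) + (-6)×L_1(3.3) + 16×L_2(3.3) + 12×L_3(3.3)
P(3.3) = -3.951625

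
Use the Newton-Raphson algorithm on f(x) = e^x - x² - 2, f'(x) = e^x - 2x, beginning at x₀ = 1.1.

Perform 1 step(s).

f(x) = e^x - x² - 2
f'(x) = e^x - 2x
x₀ = 1.1

Newton-Raphson formula: x_{n+1} = x_n - f(x_n)/f'(x_n)

Iteration 1:
  f(1.100000) = -0.205834
  f'(1.100000) = 0.804166
  x_1 = 1.100000 - (-0.205834)/0.804166 = 1.355960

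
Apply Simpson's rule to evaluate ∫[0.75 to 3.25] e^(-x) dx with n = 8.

f(x) = e^(-x)
a = 0.75, b = 3.25, n = 8
h = (b - a)/n = 0.312500

Simpson's rule: (h/3)[f(x₀) + 4f(x₁) + 2f(x₂) + ... + f(xₙ)]

x_0 = 0.7500, f(x_0) = 0.472367, coefficient = 1
x_1 = 1.0625, f(x_1) = 0.345591, coefficient = 4
x_2 = 1.3750, f(x_2) = 0.252840, coefficient = 2
x_3 = 1.6875, f(x_3) = 0.184981, coefficient = 4
x_4 = 2.0000, f(x_4) = 0.135335, coefficient = 2
x_5 = 2.3125, f(x_5) = 0.099013, coefficient = 4
x_6 = 2.6250, f(x_6) = 0.072440, coefficient = 2
x_7 = 2.9375, f(x_7) = 0.052998, coefficient = 4
x_8 = 3.2500, f(x_8) = 0.038774, coefficient = 1

I ≈ (0.312500/3) × 4.162705 = 0.433615
Exact value: 0.433592
Error: 0.000023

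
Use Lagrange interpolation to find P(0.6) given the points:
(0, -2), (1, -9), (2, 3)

Lagrange interpolation formula:
P(x) = Σ yᵢ × Lᵢ(x)
where Lᵢ(x) = Π_{j≠i} (x - xⱼ)/(xᵢ - xⱼ)

L_0(0.6) = (0.6 - 1)/(0 - 1) × (0.6 - 2)/(0 - 2) = 0.280000
L_1(0.6) = (0.6 - 0)/(1 - 0) × (0.6 - 2)/(1 - 2) = 0.840000
L_2(0.6) = (0.6 - 0)/(2 - 0) × (0.6 - 1)/(2 - 1) = -0.120000

P(0.6) = (-2)×L_0(0.6) + (-9)×L_1(0.6) + 3×L_2(0.6)
P(0.6) = -8.480000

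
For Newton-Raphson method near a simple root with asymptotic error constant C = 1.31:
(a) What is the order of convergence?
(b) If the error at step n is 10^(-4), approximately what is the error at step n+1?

(a) Newton-Raphson has quadratic (order 2) convergence near simple roots.
    This means |e_{n+1}| ≈ C|e_n|².

(b) With |e_n| = 10^(-4) and C = 1.31:
    |e_{n+1}| ≈ 1.31 × (10^(-4))² = 1.31 × 10^(-8)

(a) 2 (quadratic); (b) |e_{n+1}| ≈ 1.310e-08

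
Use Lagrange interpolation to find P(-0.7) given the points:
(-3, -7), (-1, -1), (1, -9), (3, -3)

Lagrange interpolation formula:
P(x) = Σ yᵢ × Lᵢ(x)
where Lᵢ(x) = Π_{j≠i} (x - xⱼ)/(xᵢ - xⱼ)

L_0(-0.7) = (-0.7 - (-1))/(-3 - (-1)) × (-0.7 - 1)/(-3 - 1) × (-0.7 - 3)/(-3 - 3) = -0.039313
L_1(-0.7) = (-0.7 - (-3))/(-1 - (-3)) × (-0.7 - 1)/(-1 - 1) × (-0.7 - 3)/(-1 - 3) = 0.904187
L_2(-0.7) = (-0.7 - (-3))/(1 - (-3)) × (-0.7 - (-1))/(1 - (-1)) × (-0.7 - 3)/(1 - 3) = 0.159563
L_3(-0.7) = (-0.7 - (-3))/(3 - (-3)) × (-0.7 - (-1))/(3 - (-1)) × (-0.7 - 1)/(3 - 1) = -0.024438

P(-0.7) = (-7)×L_0(-0.7) + (-1)×L_1(-0.7) + (-9)×L_2(-0.7) + (-3)×L_3(-0.7)
P(-0.7) = -1.991750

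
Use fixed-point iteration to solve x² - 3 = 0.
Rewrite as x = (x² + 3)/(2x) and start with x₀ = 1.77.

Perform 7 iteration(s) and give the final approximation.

Equation: x² - 3 = 0
Fixed-point form: x = (x² + 3)/(2x)
x₀ = 1.77

x_1 = g(1.770000) = 1.732458
x_2 = g(1.732458) = 1.732051
x_3 = g(1.732051) = 1.732051
x_4 = g(1.732051) = 1.732051
x_5 = g(1.732051) = 1.732051
x_6 = g(1.732051) = 1.732051
x_7 = g(1.732051) = 1.732051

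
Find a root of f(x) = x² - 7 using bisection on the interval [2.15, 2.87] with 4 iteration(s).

f(x) = x² - 7
Initial interval: [2.15, 2.87]

Iteration 1:
  c_1 = (2.150000 + 2.870000)/2 = 2.510000
  f(c_1) = f(2.510000) = -0.699900
  f(a) × f(c) ≥ 0, new interval: [2.510000, 2.870000]
Iteration 2:
  c_2 = (2.510000 + 2.870000)/2 = 2.690000
  f(c_2) = f(2.690000) = 0.236100
  f(a) × f(c) < 0, new interval: [2.510000, 2.690000]
Iteration 3:
  c_3 = (2.510000 + 2.690000)/2 = 2.600000
  f(c_3) = f(2.600000) = -0.240000
  f(a) × f(c) ≥ 0, new interval: [2.600000, 2.690000]
Iteration 4:
  c_4 = (2.600000 + 2.690000)/2 = 2.645000
  f(c_4) = f(2.645000) = -0.003975
  f(a) × f(c) ≥ 0, new interval: [2.645000, 2.690000]

After 4 iteration(s), the approximation is c_4 = 2.645000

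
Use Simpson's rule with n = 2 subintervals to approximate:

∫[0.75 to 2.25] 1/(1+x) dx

f(x) = 1/(1+x)
a = 0.75, b = 2.25, n = 2
h = (b - a)/n = 0.750000

Simpson's rule: (h/3)[f(x₀) + 4f(x₁) + 2f(x₂) + ... + f(xₙ)]

x_0 = 0.7500, f(x_0) = 0.571429, coefficient = 1
x_1 = 1.5000, f(x_1) = 0.400000, coefficient = 4
x_2 = 2.2500, f(x_2) = 0.307692, coefficient = 1

I ≈ (0.750000/3) × 2.479121 = 0.619780
Exact value: 0.619039
Error: 0.000741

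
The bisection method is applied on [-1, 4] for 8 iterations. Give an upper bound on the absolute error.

Bisection error bound: |error| ≤ (b-a)/2^n
|error| ≤ (4 - (-1))/2^8 = 5/2^8
|error| ≤ 0.0195312500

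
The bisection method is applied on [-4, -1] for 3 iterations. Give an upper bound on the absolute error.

Bisection error bound: |error| ≤ (b-a)/2^n
|error| ≤ (-1 - (-4))/2^3 = 3/2^3
|error| ≤ 0.3750000000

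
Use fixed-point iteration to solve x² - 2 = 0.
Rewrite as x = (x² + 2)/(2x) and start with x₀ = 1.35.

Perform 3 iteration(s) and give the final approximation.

Equation: x² - 2 = 0
Fixed-point form: x = (x² + 2)/(2x)
x₀ = 1.35

x_1 = g(1.350000) = 1.415741
x_2 = g(1.415741) = 1.414214
x_3 = g(1.414214) = 1.414214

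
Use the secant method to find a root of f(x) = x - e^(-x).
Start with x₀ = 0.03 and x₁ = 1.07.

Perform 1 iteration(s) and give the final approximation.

f(x) = x - e^(-x)
x₀ = 0.03, x₁ = 1.07

Secant formula: x_{n+1} = x_n - f(x_n)(x_n - x_{n-1})/(f(x_n) - f(x_{n-1}))

Iteration 1:
  f(0.030000) = -0.940446
  f(1.070000) = 0.726991
  x_2 = 1.070000 - 0.726991×(1.070000 - 0.030000)/(0.726991 - (-0.940446))
       = 0.616567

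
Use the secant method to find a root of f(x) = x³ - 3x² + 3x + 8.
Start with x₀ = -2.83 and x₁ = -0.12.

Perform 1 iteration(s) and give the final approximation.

f(x) = x³ - 3x² + 3x + 8
x₀ = -2.83, x₁ = -0.12

Secant formula: x_{n+1} = x_n - f(x_n)(x_n - x_{n-1})/(f(x_n) - f(x_{n-1}))

Iteration 1:
  f(-2.830000) = -47.181887
  f(-0.120000) = 7.595072
  x_2 = -0.120000 - 7.595072×(-0.120000 - (-2.830000))/(7.595072 - (-47.181887))
       = -0.495754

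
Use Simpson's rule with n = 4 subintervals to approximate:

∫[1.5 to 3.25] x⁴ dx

f(x) = x⁴
a = 1.5, b = 3.25, n = 4
h = (b - a)/n = 0.437500

Simpson's rule: (h/3)[f(x₀) + 4f(x₁) + 2f(x₂) + ... + f(xₙ)]

x_0 = 1.5000, f(x_0) = 5.062500, coefficient = 1
x_1 = 1.9375, f(x_1) = 14.091812, coefficient = 4
x_2 = 2.3750, f(x_2) = 31.816650, coefficient = 2
x_3 = 2.8125, f(x_3) = 62.570572, coefficient = 4
x_4 = 3.2500, f(x_4) = 111.566406, coefficient = 1

I ≈ (0.437500/3) × 486.911743 = 71.007963
Exact value: 70.999414
Error: 0.008548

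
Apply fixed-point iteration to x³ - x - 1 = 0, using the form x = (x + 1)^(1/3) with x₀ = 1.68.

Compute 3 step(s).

Equation: x³ - x - 1 = 0
Fixed-point form: x = (x + 1)^(1/3)
x₀ = 1.68

x_1 = g(1.680000) = 1.389030
x_2 = g(1.389030) = 1.336823
x_3 = g(1.336823) = 1.327013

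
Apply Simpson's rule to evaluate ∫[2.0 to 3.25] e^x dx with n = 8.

f(x) = e^x
a = 2.0, b = 3.25, n = 8
h = (b - a)/n = 0.156250

Simpson's rule: (h/3)[f(x₀) + 4f(x₁) + 2f(x₂) + ... + f(xₙ)]

x_0 = 2.0000, f(x_0) = 7.389056, coefficient = 1
x_1 = 2.1562, f(x_1) = 8.638682, coefficient = 4
x_2 = 2.3125, f(x_2) = 10.099642, coefficient = 2
x_3 = 2.4688, f(x_3) = 11.807678, coefficient = 4
x_4 = 2.6250, f(x_4) = 13.804574, coefficient = 2
x_5 = 2.7812, f(x_5) = 16.139182, coefficient = 4
x_6 = 2.9375, f(x_6) = 18.868616, coefficient = 2
x_7 = 3.0938, f(x_7) = 22.059647, coefficient = 4
x_8 = 3.2500, f(x_8) = 25.790340, coefficient = 1

I ≈ (0.156250/3) × 353.305816 = 18.401345
Exact value: 18.401284
Error: 0.000061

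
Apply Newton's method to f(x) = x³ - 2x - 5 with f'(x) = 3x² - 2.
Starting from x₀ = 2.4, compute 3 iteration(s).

f(x) = x³ - 2x - 5
f'(x) = 3x² - 2
x₀ = 2.4

Newton-Raphson formula: x_{n+1} = x_n - f(x_n)/f'(x_n)

Iteration 1:
  f(2.400000) = 4.024000
  f'(2.400000) = 15.280000
  x_1 = 2.400000 - 4.024000/15.280000 = 2.136649
Iteration 2:
  f(2.136649) = 0.481082
  f'(2.136649) = 11.695810
  x_2 = 2.136649 - 0.481082/11.695810 = 2.095516
Iteration 3:
  f(2.095516) = 0.010775
  f'(2.095516) = 11.173567
  x_3 = 2.095516 - 0.010775/11.173567 = 2.094552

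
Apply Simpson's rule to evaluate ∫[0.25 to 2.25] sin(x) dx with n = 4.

f(x) = sin(x)
a = 0.25, b = 2.25, n = 4
h = (b - a)/n = 0.500000

Simpson's rule: (h/3)[f(x₀) + 4f(x₁) + 2f(x₂) + ... + f(xₙ)]

x_0 = 0.2500, f(x_0) = 0.247404, coefficient = 1
x_1 = 0.7500, f(x_1) = 0.681639, coefficient = 4
x_2 = 1.2500, f(x_2) = 0.948985, coefficient = 2
x_3 = 1.7500, f(x_3) = 0.983986, coefficient = 4
x_4 = 2.2500, f(x_4) = 0.778073, coefficient = 1

I ≈ (0.500000/3) × 9.585945 = 1.597658
Exact value: 1.597086
Error: 0.000571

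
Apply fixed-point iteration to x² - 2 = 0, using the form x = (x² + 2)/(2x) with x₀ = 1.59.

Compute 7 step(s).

Equation: x² - 2 = 0
Fixed-point form: x = (x² + 2)/(2x)
x₀ = 1.59

x_1 = g(1.590000) = 1.423931
x_2 = g(1.423931) = 1.414247
x_3 = g(1.414247) = 1.414214
x_4 = g(1.414214) = 1.414214
x_5 = g(1.414214) = 1.414214
x_6 = g(1.414214) = 1.414214
x_7 = g(1.414214) = 1.414214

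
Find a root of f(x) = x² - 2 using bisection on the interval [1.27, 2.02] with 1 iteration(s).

f(x) = x² - 2
Initial interval: [1.27, 2.02]

Iteration 1:
  c_1 = (1.270000 + 2.020000)/2 = 1.645000
  f(c_1) = f(1.645000) = 0.706025
  f(a) × f(c) < 0, new interval: [1.270000, 1.645000]

After 1 iteration(s), the approximation is c_1 = 1.645000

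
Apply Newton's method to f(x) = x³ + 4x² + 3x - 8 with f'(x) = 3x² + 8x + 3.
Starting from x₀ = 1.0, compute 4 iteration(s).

f(x) = x³ + 4x² + 3x - 8
f'(x) = 3x² + 8x + 3
x₀ = 1.0

Newton-Raphson formula: x_{n+1} = x_n - f(x_n)/f'(x_n)

Iteration 1:
  f(1.000000) = 0.000000
  f'(1.000000) = 14.000000
  x_1 = 1.000000 - 0.000000/14.000000 = 1.000000
Iteration 2:
  f(1.000000) = 0.000000
  f'(1.000000) = 14.000000
  x_2 = 1.000000 - 0.000000/14.000000 = 1.000000
Iteration 3:
  f(1.000000) = 0.000000
  f'(1.000000) = 14.000000
  x_3 = 1.000000 - 0.000000/14.000000 = 1.000000
Iteration 4:
  f(1.000000) = 0.000000
  f'(1.000000) = 14.000000
  x_4 = 1.000000 - 0.000000/14.000000 = 1.000000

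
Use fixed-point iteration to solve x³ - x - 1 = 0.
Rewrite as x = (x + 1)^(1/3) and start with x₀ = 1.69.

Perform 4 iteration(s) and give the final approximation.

Equation: x³ - x - 1 = 0
Fixed-point form: x = (x + 1)^(1/3)
x₀ = 1.69

x_1 = g(1.690000) = 1.390755
x_2 = g(1.390755) = 1.337145
x_3 = g(1.337145) = 1.327074
x_4 = g(1.327074) = 1.325165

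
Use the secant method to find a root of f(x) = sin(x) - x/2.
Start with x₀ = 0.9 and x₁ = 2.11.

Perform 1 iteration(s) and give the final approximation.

f(x) = sin(x) - x/2
x₀ = 0.9, x₁ = 2.11

Secant formula: x_{n+1} = x_n - f(x_n)(x_n - x_{n-1})/(f(x_n) - f(x_{n-1}))

Iteration 1:
  f(0.900000) = 0.333327
  f(2.110000) = -0.196882
  x_2 = 2.110000 - (-0.196882)×(2.110000 - 0.900000)/(-0.196882 - 0.333327)
       = 1.660692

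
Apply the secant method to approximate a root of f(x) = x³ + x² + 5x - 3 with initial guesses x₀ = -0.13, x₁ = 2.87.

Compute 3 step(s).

f(x) = x³ + x² + 5x - 3
x₀ = -0.13, x₁ = 2.87

Secant formula: x_{n+1} = x_n - f(x_n)(x_n - x_{n-1})/(f(x_n) - f(x_{n-1}))

Iteration 1:
  f(-0.130000) = -3.635297
  f(2.870000) = 43.226803
  x_2 = 2.870000 - 43.226803×(2.870000 - (-0.130000))/(43.226803 - (-3.635297))
       = 0.102723
Iteration 2:
  f(2.870000) = 43.226803
  f(0.102723) = -2.474749
  x_3 = 0.102723 - (-2.474749)×(0.102723 - 2.870000)/(-2.474749 - 43.226803)
       = 0.252572
Iteration 3:
  f(0.102723) = -2.474749
  f(0.252572) = -1.657237
  x_4 = 0.252572 - (-1.657237)×(0.252572 - 0.102723)/(-1.657237 - (-2.474749))
       = 0.556341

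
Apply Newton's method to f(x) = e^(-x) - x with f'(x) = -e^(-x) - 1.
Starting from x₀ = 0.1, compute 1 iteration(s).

f(x) = e^(-x) - x
f'(x) = -e^(-x) - 1
x₀ = 0.1

Newton-Raphson formula: x_{n+1} = x_n - f(x_n)/f'(x_n)

Iteration 1:
  f(0.100000) = 0.804837
  f'(0.100000) = -1.904837
  x_1 = 0.100000 - 0.804837/(-1.904837) = 0.522523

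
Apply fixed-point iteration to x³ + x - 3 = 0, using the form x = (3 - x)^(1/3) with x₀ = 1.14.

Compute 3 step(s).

Equation: x³ + x - 3 = 0
Fixed-point form: x = (3 - x)^(1/3)
x₀ = 1.14

x_1 = g(1.140000) = 1.229809
x_2 = g(1.229809) = 1.209688
x_3 = g(1.209688) = 1.214254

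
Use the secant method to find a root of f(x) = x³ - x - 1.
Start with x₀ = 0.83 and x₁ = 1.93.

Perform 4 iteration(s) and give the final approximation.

f(x) = x³ - x - 1
x₀ = 0.83, x₁ = 1.93

Secant formula: x_{n+1} = x_n - f(x_n)(x_n - x_{n-1})/(f(x_n) - f(x_{n-1}))

Iteration 1:
  f(0.830000) = -1.258213
  f(1.930000) = 4.259057
  x_2 = 1.930000 - 4.259057×(1.930000 - 0.830000)/(4.259057 - (-1.258213))
       = 1.080855
Iteration 2:
  f(1.930000) = 4.259057
  f(1.080855) = -0.818149
  x_3 = 1.080855 - (-0.818149)×(1.080855 - 1.930000)/(-0.818149 - 4.259057)
       = 1.217688
Iteration 3:
  f(1.080855) = -0.818149
  f(1.217688) = -0.412146
  x_4 = 1.217688 - (-0.412146)×(1.217688 - 1.080855)/(-0.412146 - (-0.818149))
       = 1.356590
Iteration 4:
  f(1.217688) = -0.412146
  f(1.356590) = 0.139993
  x_5 = 1.356590 - 0.139993×(1.356590 - 1.217688)/(0.139993 - (-0.412146))
       = 1.321372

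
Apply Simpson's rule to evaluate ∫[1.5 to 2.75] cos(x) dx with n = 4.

f(x) = cos(x)
a = 1.5, b = 2.75, n = 4
h = (b - a)/n = 0.312500

Simpson's rule: (h/3)[f(x₀) + 4f(x₁) + 2f(x₂) + ... + f(xₙ)]

x_0 = 1.5000, f(x_0) = 0.070737, coefficient = 1
x_1 = 1.8125, f(x_1) = -0.239357, coefficient = 4
x_2 = 2.1250, f(x_2) = -0.526266, coefficient = 2
x_3 = 2.4375, f(x_3) = -0.762199, coefficient = 4
x_4 = 2.7500, f(x_4) = -0.924302, coefficient = 1

I ≈ (0.312500/3) × -5.912323 = -0.615867
Exact value: -0.615834
Error: 0.000033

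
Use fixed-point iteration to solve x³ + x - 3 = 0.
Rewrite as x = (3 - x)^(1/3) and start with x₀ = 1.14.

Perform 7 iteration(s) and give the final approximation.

Equation: x³ + x - 3 = 0
Fixed-point form: x = (3 - x)^(1/3)
x₀ = 1.14

x_1 = g(1.140000) = 1.229809
x_2 = g(1.229809) = 1.209688
x_3 = g(1.209688) = 1.214254
x_4 = g(1.214254) = 1.213221
x_5 = g(1.213221) = 1.213455
x_6 = g(1.213455) = 1.213402
x_7 = g(1.213402) = 1.213414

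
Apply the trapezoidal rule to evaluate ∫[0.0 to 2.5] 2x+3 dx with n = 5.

f(x) = 2x+3
a = 0.0, b = 2.5, n = 5
h = (b - a)/n = 0.500000

Trapezoidal rule: (h/2)[f(x₀) + 2f(x₁) + 2f(x₂) + ... + f(xₙ)]

x_0 = 0.0000, f(x_0) = 3.000000, coefficient = 1
x_1 = 0.5000, f(x_1) = 4.000000, coefficient = 2
x_2 = 1.0000, f(x_2) = 5.000000, coefficient = 2
x_3 = 1.5000, f(x_3) = 6.000000, coefficient = 2
x_4 = 2.0000, f(x_4) = 7.000000, coefficient = 2
x_5 = 2.5000, f(x_5) = 8.000000, coefficient = 1

I ≈ (0.500000/2) × 55.000000 = 13.750000
Exact value: 13.750000
Error: 0.000000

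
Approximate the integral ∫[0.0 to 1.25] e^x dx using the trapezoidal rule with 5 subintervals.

f(x) = e^x
a = 0.0, b = 1.25, n = 5
h = (b - a)/n = 0.250000

Trapezoidal rule: (h/2)[f(x₀) + 2f(x₁) + 2f(x₂) + ... + f(xₙ)]

x_0 = 0.0000, f(x_0) = 1.000000, coefficient = 1
x_1 = 0.2500, f(x_1) = 1.284025, coefficient = 2
x_2 = 0.5000, f(x_2) = 1.648721, coefficient = 2
x_3 = 0.7500, f(x_3) = 2.117000, coefficient = 2
x_4 = 1.0000, f(x_4) = 2.718282, coefficient = 2
x_5 = 1.2500, f(x_5) = 3.490343, coefficient = 1

I ≈ (0.250000/2) × 20.026400 = 2.503300
Exact value: 2.490343
Error: 0.012957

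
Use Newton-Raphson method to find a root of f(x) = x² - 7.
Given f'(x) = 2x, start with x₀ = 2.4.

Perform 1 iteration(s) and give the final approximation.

f(x) = x² - 7
f'(x) = 2x
x₀ = 2.4

Newton-Raphson formula: x_{n+1} = x_n - f(x_n)/f'(x_n)

Iteration 1:
  f(2.400000) = -1.240000
  f'(2.400000) = 4.800000
  x_1 = 2.400000 - (-1.240000)/4.800000 = 2.658333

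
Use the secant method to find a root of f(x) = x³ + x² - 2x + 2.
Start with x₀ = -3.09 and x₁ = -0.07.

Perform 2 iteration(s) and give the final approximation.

f(x) = x³ + x² - 2x + 2
x₀ = -3.09, x₁ = -0.07

Secant formula: x_{n+1} = x_n - f(x_n)(x_n - x_{n-1})/(f(x_n) - f(x_{n-1}))

Iteration 1:
  f(-3.090000) = -11.775529
  f(-0.070000) = 2.144557
  x_2 = -0.070000 - 2.144557×(-0.070000 - (-3.090000))/(2.144557 - (-11.775529))
       = -0.535267
Iteration 2:
  f(-0.070000) = 2.144557
  f(-0.535267) = 3.203686
  x_3 = -0.535267 - 3.203686×(-0.535267 - (-0.070000))/(3.203686 - 2.144557)
       = 0.872088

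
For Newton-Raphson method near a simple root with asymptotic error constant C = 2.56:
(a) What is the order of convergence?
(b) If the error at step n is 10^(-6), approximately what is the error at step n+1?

(a) Newton-Raphson has quadratic (order 2) convergence near simple roots.
    This means |e_{n+1}| ≈ C|e_n|².

(b) With |e_n| = 10^(-6) and C = 2.56:
    |e_{n+1}| ≈ 2.56 × (10^(-6))² = 2.56 × 10^(-12)

(a) 2 (quadratic); (b) |e_{n+1}| ≈ 2.560e-12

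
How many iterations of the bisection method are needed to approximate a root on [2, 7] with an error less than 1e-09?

We need (b-a)/2^n ≤ 1e-09
(7 - 2)/2^n ≤ 1e-09
5/2^n ≤ 1e-09
2^n ≥ 5000000000
n ≥ log₂(5000000000) = 32.22
n ≥ 33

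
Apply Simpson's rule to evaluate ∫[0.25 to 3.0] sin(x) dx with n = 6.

f(x) = sin(x)
a = 0.25, b = 3.0, n = 6
h = (b - a)/n = 0.458333

Simpson's rule: (h/3)[f(x₀) + 4f(x₁) + 2f(x₂) + ... + f(xₙ)]

x_0 = 0.2500, f(x_0) = 0.247404, coefficient = 1
x_1 = 0.7083, f(x_1) = 0.650569, coefficient = 4
x_2 = 1.1667, f(x_2) = 0.919445, coefficient = 2
x_3 = 1.6250, f(x_3) = 0.998531, coefficient = 4
x_4 = 2.0833, f(x_4) = 0.871503, coefficient = 2
x_5 = 2.5417, f(x_5) = 0.564581, coefficient = 4
x_6 = 3.0000, f(x_6) = 0.141120, coefficient = 1

I ≈ (0.458333/3) × 12.825147 = 1.959397
Exact value: 1.958905
Error: 0.000493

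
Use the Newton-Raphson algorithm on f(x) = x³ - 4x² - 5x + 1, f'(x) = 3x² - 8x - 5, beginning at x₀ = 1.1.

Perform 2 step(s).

f(x) = x³ - 4x² - 5x + 1
f'(x) = 3x² - 8x - 5
x₀ = 1.1

Newton-Raphson formula: x_{n+1} = x_n - f(x_n)/f'(x_n)

Iteration 1:
  f(1.100000) = -8.009000
  f'(1.100000) = -10.170000
  x_1 = 1.100000 - (-8.009000)/(-10.170000) = 0.312488
Iteration 2:
  f(0.312488) = -0.922519
  f'(0.312488) = -7.206956
  x_2 = 0.312488 - (-0.922519)/(-7.206956) = 0.184484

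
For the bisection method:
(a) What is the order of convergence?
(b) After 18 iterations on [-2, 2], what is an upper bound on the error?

(a) Bisection has linear (order 1) convergence; the error is halved each step.

(b) Error bound = (b-a)/2^n = (2 - (-2))/2^{18}
    = 4/2^{18}

(a) 1 (linear); (b) error ≤ 1.53e-05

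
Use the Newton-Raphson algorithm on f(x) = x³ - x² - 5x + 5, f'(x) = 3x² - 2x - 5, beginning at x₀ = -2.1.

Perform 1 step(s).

f(x) = x³ - x² - 5x + 5
f'(x) = 3x² - 2x - 5
x₀ = -2.1

Newton-Raphson formula: x_{n+1} = x_n - f(x_n)/f'(x_n)

Iteration 1:
  f(-2.100000) = 1.829000
  f'(-2.100000) = 12.430000
  x_1 = -2.100000 - 1.829000/12.430000 = -2.247144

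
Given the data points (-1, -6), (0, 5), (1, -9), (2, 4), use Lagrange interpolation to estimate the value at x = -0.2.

Lagrange interpolation formula:
P(x) = Σ yᵢ × Lᵢ(x)
where Lᵢ(x) = Π_{j≠i} (x - xⱼ)/(xᵢ - xⱼ)

L_0(-0.2) = (-0.2 - 0)/(-1 - 0) × (-0.2 - 1)/(-1 - 1) × (-0.2 - 2)/(-1 - 2) = 0.088000
L_1(-0.2) = (-0.2 - (-1))/(0 - (-1)) × (-0.2 - 1)/(0 - 1) × (-0.2 - 2)/(0 - 2) = 1.056000
L_2(-0.2) = (-0.2 - (-1))/(1 - (-1)) × (-0.2 - 0)/(1 - 0) × (-0.2 - 2)/(1 - 2) = -0.176000
L_3(-0.2) = (-0.2 - (-1))/(2 - (-1)) × (-0.2 - 0)/(2 - 0) × (-0.2 - 1)/(2 - 1) = 0.032000

P(-0.2) = (-6)×L_0(-0.2) + 5×L_1(-0.2) + (-9)×L_2(-0.2) + 4×L_3(-0.2)
P(-0.2) = 6.464000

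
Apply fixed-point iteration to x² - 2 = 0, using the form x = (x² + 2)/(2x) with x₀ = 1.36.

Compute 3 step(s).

Equation: x² - 2 = 0
Fixed-point form: x = (x² + 2)/(2x)
x₀ = 1.36

x_1 = g(1.360000) = 1.415294
x_2 = g(1.415294) = 1.414214
x_3 = g(1.414214) = 1.414214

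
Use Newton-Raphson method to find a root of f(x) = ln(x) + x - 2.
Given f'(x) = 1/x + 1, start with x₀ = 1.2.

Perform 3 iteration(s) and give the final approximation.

f(x) = ln(x) + x - 2
f'(x) = 1/x + 1
x₀ = 1.2

Newton-Raphson formula: x_{n+1} = x_n - f(x_n)/f'(x_n)

Iteration 1:
  f(1.200000) = -0.617678
  f'(1.200000) = 1.833333
  x_1 = 1.200000 - (-0.617678)/1.833333 = 1.536916
Iteration 2:
  f(1.536916) = -0.033307
  f'(1.536916) = 1.650654
  x_2 = 1.536916 - (-0.033307)/1.650654 = 1.557094
Iteration 3:
  f(1.557094) = -0.000085
  f'(1.557094) = 1.642222
  x_3 = 1.557094 - (-0.000085)/1.642222 = 1.557146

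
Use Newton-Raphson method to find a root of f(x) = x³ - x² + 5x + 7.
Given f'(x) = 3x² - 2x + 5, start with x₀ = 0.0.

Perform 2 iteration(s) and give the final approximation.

f(x) = x³ - x² + 5x + 7
f'(x) = 3x² - 2x + 5
x₀ = 0.0

Newton-Raphson formula: x_{n+1} = x_n - f(x_n)/f'(x_n)

Iteration 1:
  f(0.000000) = 7.000000
  f'(0.000000) = 5.000000
  x_1 = 0.000000 - 7.000000/5.000000 = -1.400000
Iteration 2:
  f(-1.400000) = -4.704000
  f'(-1.400000) = 13.680000
  x_2 = -1.400000 - (-4.704000)/13.680000 = -1.056140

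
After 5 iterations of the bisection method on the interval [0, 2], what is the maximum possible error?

Bisection error bound: |error| ≤ (b-a)/2^n
|error| ≤ (2 - 0)/2^5 = 2/2^5
|error| ≤ 0.0625000000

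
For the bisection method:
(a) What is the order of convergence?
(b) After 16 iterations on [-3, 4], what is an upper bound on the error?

(a) Bisection has linear (order 1) convergence; the error is halved each step.

(b) Error bound = (b-a)/2^n = (4 - (-3))/2^{16}
    = 7/2^{16}

(a) 1 (linear); (b) error ≤ 1.07e-04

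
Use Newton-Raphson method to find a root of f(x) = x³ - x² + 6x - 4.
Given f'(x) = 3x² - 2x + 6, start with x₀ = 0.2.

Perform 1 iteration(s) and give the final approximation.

f(x) = x³ - x² + 6x - 4
f'(x) = 3x² - 2x + 6
x₀ = 0.2

Newton-Raphson formula: x_{n+1} = x_n - f(x_n)/f'(x_n)

Iteration 1:
  f(0.200000) = -2.832000
  f'(0.200000) = 5.720000
  x_1 = 0.200000 - (-2.832000)/5.720000 = 0.695105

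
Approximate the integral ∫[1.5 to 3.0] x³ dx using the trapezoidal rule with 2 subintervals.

f(x) = x³
a = 1.5, b = 3.0, n = 2
h = (b - a)/n = 0.750000

Trapezoidal rule: (h/2)[f(x₀) + 2f(x₁) + 2f(x₂) + ... + f(xₙ)]

x_0 = 1.5000, f(x_0) = 3.375000, coefficient = 1
x_1 = 2.2500, f(x_1) = 11.390625, coefficient = 2
x_2 = 3.0000, f(x_2) = 27.000000, coefficient = 1

I ≈ (0.750000/2) × 53.156250 = 19.933594
Exact value: 18.984375
Error: 0.949219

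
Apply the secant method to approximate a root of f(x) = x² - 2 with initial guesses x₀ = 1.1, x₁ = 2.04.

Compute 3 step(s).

f(x) = x² - 2
x₀ = 1.1, x₁ = 2.04

Secant formula: x_{n+1} = x_n - f(x_n)(x_n - x_{n-1})/(f(x_n) - f(x_{n-1}))

Iteration 1:
  f(1.100000) = -0.790000
  f(2.040000) = 2.161600
  x_2 = 2.040000 - 2.161600×(2.040000 - 1.100000)/(2.161600 - (-0.790000))
       = 1.351592
Iteration 2:
  f(2.040000) = 2.161600
  f(1.351592) = -0.173198
  x_3 = 1.351592 - (-0.173198)×(1.351592 - 2.040000)/(-0.173198 - 2.161600)
       = 1.402659
Iteration 3:
  f(1.351592) = -0.173198
  f(1.402659) = -0.032547
  x_4 = 1.402659 - (-0.032547)×(1.402659 - 1.351592)/(-0.032547 - (-0.173198))
       = 1.414476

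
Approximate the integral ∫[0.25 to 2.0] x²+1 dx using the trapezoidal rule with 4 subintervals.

f(x) = x²+1
a = 0.25, b = 2.0, n = 4
h = (b - a)/n = 0.437500

Trapezoidal rule: (h/2)[f(x₀) + 2f(x₁) + 2f(x₂) + ... + f(xₙ)]

x_0 = 0.2500, f(x_0) = 1.062500, coefficient = 1
x_1 = 0.6875, f(x_1) = 1.472656, coefficient = 2
x_2 = 1.1250, f(x_2) = 2.265625, coefficient = 2
x_3 = 1.5625, f(x_3) = 3.441406, coefficient = 2
x_4 = 2.0000, f(x_4) = 5.000000, coefficient = 1

I ≈ (0.437500/2) × 20.421875 = 4.467285
Exact value: 4.411458
Error: 0.055827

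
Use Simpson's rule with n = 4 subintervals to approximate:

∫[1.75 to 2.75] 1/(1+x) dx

f(x) = 1/(1+x)
a = 1.75, b = 2.75, n = 4
h = (b - a)/n = 0.250000

Simpson's rule: (h/3)[f(x₀) + 4f(x₁) + 2f(x₂) + ... + f(xₙ)]

x_0 = 1.7500, f(x_0) = 0.363636, coefficient = 1
x_1 = 2.0000, f(x_1) = 0.333333, coefficient = 4
x_2 = 2.2500, f(x_2) = 0.307692, coefficient = 2
x_3 = 2.5000, f(x_3) = 0.285714, coefficient = 4
x_4 = 2.7500, f(x_4) = 0.266667, coefficient = 1

I ≈ (0.250000/3) × 3.721878 = 0.310157
Exact value: 0.310155
Error: 0.000002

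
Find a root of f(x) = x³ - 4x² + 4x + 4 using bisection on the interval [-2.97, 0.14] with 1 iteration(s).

f(x) = x³ - 4x² + 4x + 4
Initial interval: [-2.97, 0.14]

Iteration 1:
  c_1 = (-2.970000 + 0.140000)/2 = -1.415000
  f(c_1) = f(-1.415000) = -12.502048
  f(a) × f(c) ≥ 0, new interval: [-1.415000, 0.140000]

After 1 iteration(s), the approximation is c_1 = -1.415000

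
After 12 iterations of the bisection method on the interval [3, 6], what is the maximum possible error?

Bisection error bound: |error| ≤ (b-a)/2^n
|error| ≤ (6 - 3)/2^12 = 3/2^12
|error| ≤ 0.0007324219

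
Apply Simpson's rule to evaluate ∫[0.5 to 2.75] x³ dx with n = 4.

f(x) = x³
a = 0.5, b = 2.75, n = 4
h = (b - a)/n = 0.562500

Simpson's rule: (h/3)[f(x₀) + 4f(x₁) + 2f(x₂) + ... + f(xₙ)]

x_0 = 0.5000, f(x_0) = 0.125000, coefficient = 1
x_1 = 1.0625, f(x_1) = 1.199463, coefficient = 4
x_2 = 1.6250, f(x_2) = 4.291016, coefficient = 2
x_3 = 2.1875, f(x_3) = 10.467529, coefficient = 4
x_4 = 2.7500, f(x_4) = 20.796875, coefficient = 1

I ≈ (0.562500/3) × 76.171875 = 14.282227
Exact value: 14.282227
Error: 0.000000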